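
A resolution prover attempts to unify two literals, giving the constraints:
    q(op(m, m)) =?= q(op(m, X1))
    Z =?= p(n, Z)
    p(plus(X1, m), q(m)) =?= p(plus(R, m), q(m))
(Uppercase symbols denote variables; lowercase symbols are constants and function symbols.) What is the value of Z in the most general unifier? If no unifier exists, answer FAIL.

Decompose q/1: op(m, m) =?= op(m, X1).
Decompose op/2: m =?= m,  m =?= X1.
Delete trivial equation m =?= m.
Bind X1 := m; substituting into the one remaining equation that mentions X1 gives: p(plus(m, m), q(m)) =?= p(plus(R, m), q(m)).
Occurs check fails: Z occurs in p(n, Z); the equation Z =?= p(n, Z) has no finite solution.

FAIL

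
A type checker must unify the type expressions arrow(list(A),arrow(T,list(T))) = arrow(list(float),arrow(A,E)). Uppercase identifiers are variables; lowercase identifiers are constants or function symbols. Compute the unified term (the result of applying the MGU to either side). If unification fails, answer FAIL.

Decompose arrow/2: list(A) = list(float),  arrow(T,list(T)) = arrow(A,E).
Decompose list/1: A = float.
Bind A := float; substituting into the remaining equation gives: arrow(T,list(T)) = arrow(float,E).
Decompose arrow/2: T = float,  list(T) = E.
Bind T := float; substituting into the remaining equation gives: list(float) = E.
Bind E := list(float).
Applying the MGU to either side gives arrow(list(float),arrow(float,list(float))).

arrow(list(float),arrow(float,list(float)))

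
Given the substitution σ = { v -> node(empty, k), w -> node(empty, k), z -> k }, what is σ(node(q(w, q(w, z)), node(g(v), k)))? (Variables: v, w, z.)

node(q(node(empty, k), q(node(empty, k), k)), node(g(node(empty, k)), k))

Replace each occurrence of v with node(empty, k).
Replace each occurrence of w with node(empty, k).
Replace each occurrence of z with k.
Result: node(q(node(empty, k), q(node(empty, k), k)), node(g(node(empty, k)), k)).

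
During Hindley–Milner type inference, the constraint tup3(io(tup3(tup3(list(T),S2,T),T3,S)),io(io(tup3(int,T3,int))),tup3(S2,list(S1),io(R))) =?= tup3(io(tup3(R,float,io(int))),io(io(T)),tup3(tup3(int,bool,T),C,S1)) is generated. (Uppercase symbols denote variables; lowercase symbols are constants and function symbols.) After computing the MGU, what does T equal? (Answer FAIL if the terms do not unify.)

tup3(int,float,int)

Decompose tup3/3: io(tup3(tup3(list(T),S2,T),T3,S)) =?= io(tup3(R,float,io(int))),  io(io(tup3(int,T3,int))) =?= io(io(T)),  tup3(S2,list(S1),io(R)) =?= tup3(tup3(int,bool,T),C,S1).
Decompose io/1: tup3(tup3(list(T),S2,T),T3,S) =?= tup3(R,float,io(int)).
Decompose tup3/3: tup3(list(T),S2,T) =?= R,  T3 =?= float,  S =?= io(int).
Bind R := tup3(list(T),S2,T); substituting into the one remaining equation that mentions R gives: tup3(S2,list(S1),io(tup3(list(T),S2,T))) =?= tup3(tup3(int,bool,T),C,S1).
Bind T3 := float; substituting into the one remaining equation that mentions T3 gives: io(io(tup3(int,float,int))) =?= io(io(T)).
Bind S := io(int); no other remaining equation mentions S.
Decompose io/1: io(tup3(int,float,int)) =?= io(T).
Decompose io/1: tup3(int,float,int) =?= T.
Bind T := tup3(int,float,int); substituting into the remaining equation gives: tup3(S2,list(S1),io(tup3(list(tup3(int,float,int)),S2,tup3(int,float,int)))) =?= tup3(tup3(int,bool,tup3(int,float,int)),C,S1). Substituting into the earlier binding gives R := tup3(list(tup3(int,float,int)),S2,tup3(int,float,int)).
Decompose tup3/3: S2 =?= tup3(int,bool,tup3(int,float,int)),  list(S1) =?= C,  io(tup3(list(tup3(int,float,int)),S2,tup3(int,float,int))) =?= S1.
Bind S2 := tup3(int,bool,tup3(int,float,int)); substituting into the one remaining equation that mentions S2 gives: io(tup3(list(tup3(int,float,int)),tup3(int,bool,tup3(int,float,int)),tup3(int,float,int))) =?= S1. Substituting into the earlier binding gives R := tup3(list(tup3(int,float,int)),tup3(int,bool,tup3(int,float,int)),tup3(int,float,int)).
Bind C := list(S1); no other remaining equation mentions C.
Bind S1 := io(tup3(list(tup3(int,float,int)),tup3(int,bool,tup3(int,float,int)),tup3(int,float,int))). Substituting into the earlier binding gives C := list(io(tup3(list(tup3(int,float,int)),tup3(int,bool,tup3(int,float,int)),tup3(int,float,int)))).
MGU = { R := tup3(list(tup3(int,float,int)),tup3(int,bool,tup3(int,float,int)),tup3(int,float,int)), T3 := float, S := io(int), T := tup3(int,float,int), S2 := tup3(int,bool,tup3(int,float,int)), C := list(io(tup3(list(tup3(int,float,int)),tup3(int,bool,tup3(int,float,int)),tup3(int,float,int)))), S1 := io(tup3(list(tup3(int,float,int)),tup3(int,bool,tup3(int,float,int)),tup3(int,float,int))) }, so T := tup3(int,float,int).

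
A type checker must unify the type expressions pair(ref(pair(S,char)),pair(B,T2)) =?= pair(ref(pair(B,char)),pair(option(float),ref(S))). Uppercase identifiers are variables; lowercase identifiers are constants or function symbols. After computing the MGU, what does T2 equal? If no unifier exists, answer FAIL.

ref(option(float))

Decompose pair/2: ref(pair(S,char)) =?= ref(pair(B,char)),  pair(B,T2) =?= pair(option(float),ref(S)).
Decompose ref/1: pair(S,char) =?= pair(B,char).
Decompose pair/2: S =?= B,  char =?= char.
Bind S := B; substituting into the one remaining equation that mentions S gives: pair(B,T2) =?= pair(option(float),ref(B)).
Delete trivial equation char =?= char.
Decompose pair/2: B =?= option(float),  T2 =?= ref(B).
Bind B := option(float); substituting into the remaining equation gives: T2 =?= ref(option(float)). Substituting into the earlier binding gives S := option(float).
Bind T2 := ref(option(float)).
MGU = { S ↦ option(float), B ↦ option(float), T2 ↦ ref(option(float)) }, so T2 ↦ ref(option(float)).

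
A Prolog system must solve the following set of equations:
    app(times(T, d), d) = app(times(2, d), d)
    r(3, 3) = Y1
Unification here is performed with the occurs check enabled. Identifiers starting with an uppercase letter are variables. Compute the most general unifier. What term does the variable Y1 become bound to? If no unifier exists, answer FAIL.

Decompose app/2: times(T, d) = times(2, d),  d = d.
Decompose times/2: T = 2,  d = d.
Bind T := 2; no other remaining equation mentions T.
Delete trivial equation d = d.
Delete trivial equation d = d.
Bind Y1 := r(3, 3).
MGU = { T = 2, Y1 = r(3, 3) }, so Y1 = r(3, 3).

r(3, 3)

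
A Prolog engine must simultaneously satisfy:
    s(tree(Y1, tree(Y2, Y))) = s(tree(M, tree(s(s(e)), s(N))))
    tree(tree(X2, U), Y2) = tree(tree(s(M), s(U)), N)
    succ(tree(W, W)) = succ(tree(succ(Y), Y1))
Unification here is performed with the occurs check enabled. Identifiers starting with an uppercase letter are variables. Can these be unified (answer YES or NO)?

Decompose s/1: tree(Y1, tree(Y2, Y)) = tree(M, tree(s(s(e)), s(N))).
Decompose tree/2: Y1 = M,  tree(Y2, Y) = tree(s(s(e)), s(N)).
Bind Y1 := M; substituting into the one remaining equation that mentions Y1 gives: succ(tree(W, W)) = succ(tree(succ(Y), M)).
Decompose tree/2: Y2 = s(s(e)),  Y = s(N).
Bind Y2 := s(s(e)); substituting into the one remaining equation that mentions Y2 gives: tree(tree(X2, U), s(s(e))) = tree(tree(s(M), s(U)), N).
Bind Y := s(N); substituting into the one remaining equation that mentions Y gives: succ(tree(W, W)) = succ(tree(succ(s(N)), M)).
Decompose tree/2: tree(X2, U) = tree(s(M), s(U)),  s(s(e)) = N.
Decompose tree/2: X2 = s(M),  U = s(U).
Bind X2 := s(M); no other remaining equation mentions X2.
Occurs check fails: U occurs in s(U); the equation U = s(U) has no finite solution.

NO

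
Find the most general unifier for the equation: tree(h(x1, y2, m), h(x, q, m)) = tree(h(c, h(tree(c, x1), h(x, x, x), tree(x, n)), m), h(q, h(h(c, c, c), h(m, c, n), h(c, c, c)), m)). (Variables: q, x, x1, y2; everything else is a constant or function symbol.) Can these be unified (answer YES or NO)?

YES

Decompose tree/2: h(x1, y2, m) = h(c, h(tree(c, x1), h(x, x, x), tree(x, n)), m),  h(x, q, m) = h(q, h(h(c, c, c), h(m, c, n), h(c, c, c)), m).
Decompose h/3: x1 = c,  y2 = h(tree(c, x1), h(x, x, x), tree(x, n)),  m = m.
Bind x1 := c; substituting into the one remaining equation that mentions x1 gives: y2 = h(tree(c, c), h(x, x, x), tree(x, n)).
Bind y2 := h(tree(c, c), h(x, x, x), tree(x, n)); no other remaining equation mentions y2.
Delete trivial equation m = m.
Decompose h/3: x = q,  q = h(h(c, c, c), h(m, c, n), h(c, c, c)),  m = m.
Bind x := q; no other remaining equation mentions x. Substituting into the earlier binding gives y2 := h(tree(c, c), h(q, q, q), tree(q, n)).
Bind q := h(h(c, c, c), h(m, c, n), h(c, c, c)); no other remaining equation mentions q. Substituting into the earlier bindings gives y2 := h(tree(c, c), h(h(h(c, c, c), h(m, c, n), h(c, c, c)), h(h(c, c, c), h(m, c, n), h(c, c, c)), h(h(c, c, c), h(m, c, n), h(c, c, c))), tree(h(h(c, c, c), h(m, c, n), h(c, c, c)), n)), x := h(h(c, c, c), h(m, c, n), h(c, c, c)).
Delete trivial equation m = m.
No equations remain and no clash or occurs-check failure arose, so a unifier exists.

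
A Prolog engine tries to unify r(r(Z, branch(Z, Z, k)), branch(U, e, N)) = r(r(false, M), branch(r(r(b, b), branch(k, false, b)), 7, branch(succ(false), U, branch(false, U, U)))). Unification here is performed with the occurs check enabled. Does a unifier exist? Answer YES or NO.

NO

Decompose r/2: r(Z, branch(Z, Z, k)) = r(false, M),  branch(U, e, N) = branch(r(r(b, b), branch(k, false, b)), 7, branch(succ(false), U, branch(false, U, U))).
Decompose r/2: Z = false,  branch(Z, Z, k) = M.
Bind Z := false; substituting into the one remaining equation that mentions Z gives: branch(false, false, k) = M.
Bind M := branch(false, false, k); no other remaining equation mentions M.
Decompose branch/3: U = r(r(b, b), branch(k, false, b)),  e = 7,  N = branch(succ(false), U, branch(false, U, U)).
Bind U := r(r(b, b), branch(k, false, b)); substituting into the one remaining equation that mentions U gives: N = branch(succ(false), r(r(b, b), branch(k, false, b)), branch(false, r(r(b, b), branch(k, false, b)), r(r(b, b), branch(k, false, b)))).
Clash: constants e and 7 differ; no unifier exists.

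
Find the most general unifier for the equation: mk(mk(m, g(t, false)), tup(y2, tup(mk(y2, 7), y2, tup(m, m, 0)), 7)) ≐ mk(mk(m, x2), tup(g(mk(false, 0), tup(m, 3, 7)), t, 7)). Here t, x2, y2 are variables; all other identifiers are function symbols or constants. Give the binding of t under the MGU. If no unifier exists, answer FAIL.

tup(mk(g(mk(false, 0), tup(m, 3, 7)), 7), g(mk(false, 0), tup(m, 3, 7)), tup(m, m, 0))

Decompose mk/2: mk(m, g(t, false)) ≐ mk(m, x2),  tup(y2, tup(mk(y2, 7), y2, tup(m, m, 0)), 7) ≐ tup(g(mk(false, 0), tup(m, 3, 7)), t, 7).
Decompose mk/2: m ≐ m,  g(t, false) ≐ x2.
Delete trivial equation m ≐ m.
Bind x2 := g(t, false); no other remaining equation mentions x2.
Decompose tup/3: y2 ≐ g(mk(false, 0), tup(m, 3, 7)),  tup(mk(y2, 7), y2, tup(m, m, 0)) ≐ t,  7 ≐ 7.
Bind y2 := g(mk(false, 0), tup(m, 3, 7)); substituting into the one remaining equation that mentions y2 gives: tup(mk(g(mk(false, 0), tup(m, 3, 7)), 7), g(mk(false, 0), tup(m, 3, 7)), tup(m, m, 0)) ≐ t.
Bind t := tup(mk(g(mk(false, 0), tup(m, 3, 7)), 7), g(mk(false, 0), tup(m, 3, 7)), tup(m, m, 0)); no other remaining equation mentions t. Substituting into the earlier binding gives x2 := g(tup(mk(g(mk(false, 0), tup(m, 3, 7)), 7), g(mk(false, 0), tup(m, 3, 7)), tup(m, m, 0)), false).
Delete trivial equation 7 ≐ 7.
MGU = { x2 := g(tup(mk(g(mk(false, 0), tup(m, 3, 7)), 7), g(mk(false, 0), tup(m, 3, 7)), tup(m, m, 0)), false), y2 := g(mk(false, 0), tup(m, 3, 7)), t := tup(mk(g(mk(false, 0), tup(m, 3, 7)), 7), g(mk(false, 0), tup(m, 3, 7)), tup(m, m, 0)) }, so t := tup(mk(g(mk(false, 0), tup(m, 3, 7)), 7), g(mk(false, 0), tup(m, 3, 7)), tup(m, m, 0)).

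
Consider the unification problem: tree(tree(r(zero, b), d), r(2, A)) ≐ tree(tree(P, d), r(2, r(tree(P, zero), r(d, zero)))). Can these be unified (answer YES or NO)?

Decompose tree/2: tree(r(zero, b), d) ≐ tree(P, d),  r(2, A) ≐ r(2, r(tree(P, zero), r(d, zero))).
Decompose tree/2: r(zero, b) ≐ P,  d ≐ d.
Bind P := r(zero, b); substituting into the one remaining equation that mentions P gives: r(2, A) ≐ r(2, r(tree(r(zero, b), zero), r(d, zero))).
Delete trivial equation d ≐ d.
Decompose r/2: 2 ≐ 2,  A ≐ r(tree(r(zero, b), zero), r(d, zero)).
Delete trivial equation 2 ≐ 2.
Bind A := r(tree(r(zero, b), zero), r(d, zero)).
No equations remain and no clash or occurs-check failure arose, so a unifier exists.

YES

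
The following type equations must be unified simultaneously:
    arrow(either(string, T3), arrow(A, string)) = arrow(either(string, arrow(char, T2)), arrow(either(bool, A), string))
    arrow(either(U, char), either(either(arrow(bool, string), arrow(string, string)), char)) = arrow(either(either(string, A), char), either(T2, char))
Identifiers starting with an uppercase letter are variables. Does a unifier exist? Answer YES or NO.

Decompose arrow/2: either(string, T3) = either(string, arrow(char, T2)),  arrow(A, string) = arrow(either(bool, A), string).
Decompose either/2: string = string,  T3 = arrow(char, T2).
Delete trivial equation string = string.
Bind T3 := arrow(char, T2); no other remaining equation mentions T3.
Decompose arrow/2: A = either(bool, A),  string = string.
Occurs check fails: A occurs in either(bool, A); the equation A = either(bool, A) has no finite solution.

NO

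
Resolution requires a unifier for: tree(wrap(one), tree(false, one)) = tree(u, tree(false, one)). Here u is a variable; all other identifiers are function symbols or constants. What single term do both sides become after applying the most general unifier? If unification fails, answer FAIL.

Decompose tree/2: wrap(one) = u,  tree(false, one) = tree(false, one).
Bind u := wrap(one); no other remaining equation mentions u.
Delete trivial equation tree(false, one) = tree(false, one).
Applying the MGU to either side gives tree(wrap(one), tree(false, one)).

tree(wrap(one), tree(false, one))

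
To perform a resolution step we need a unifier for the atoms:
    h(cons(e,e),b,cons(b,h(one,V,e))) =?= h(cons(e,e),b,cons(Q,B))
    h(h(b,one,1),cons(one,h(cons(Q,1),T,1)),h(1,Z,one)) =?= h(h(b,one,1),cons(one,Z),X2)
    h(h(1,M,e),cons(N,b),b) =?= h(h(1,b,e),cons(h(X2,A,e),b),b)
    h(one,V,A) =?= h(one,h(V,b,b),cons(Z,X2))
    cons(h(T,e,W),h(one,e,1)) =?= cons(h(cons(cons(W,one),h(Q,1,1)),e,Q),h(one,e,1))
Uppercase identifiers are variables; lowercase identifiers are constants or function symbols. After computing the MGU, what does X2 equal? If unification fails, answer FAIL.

Decompose h/3: cons(e,e) =?= cons(e,e),  b =?= b,  cons(b,h(one,V,e)) =?= cons(Q,B).
Delete trivial equation cons(e,e) =?= cons(e,e).
Delete trivial equation b =?= b.
Decompose cons/2: b =?= Q,  h(one,V,e) =?= B.
Bind Q := b; substituting into the 2 remaining equations that mention Q gives: h(h(b,one,1),cons(one,h(cons(b,1),T,1)),h(1,Z,one)) =?= h(h(b,one,1),cons(one,Z),X2),  cons(h(T,e,W),h(one,e,1)) =?= cons(h(cons(cons(W,one),h(b,1,1)),e,b),h(one,e,1)).
Bind B := h(one,V,e); no other remaining equation mentions B.
Decompose h/3: h(b,one,1) =?= h(b,one,1),  cons(one,h(cons(b,1),T,1)) =?= cons(one,Z),  h(1,Z,one) =?= X2.
Delete trivial equation h(b,one,1) =?= h(b,one,1).
Decompose cons/2: one =?= one,  h(cons(b,1),T,1) =?= Z.
Delete trivial equation one =?= one.
Bind Z := h(cons(b,1),T,1); substituting into the 2 remaining equations that mention Z gives: h(1,h(cons(b,1),T,1),one) =?= X2,  h(one,V,A) =?= h(one,h(V,b,b),cons(h(cons(b,1),T,1),X2)).
Bind X2 := h(1,h(cons(b,1),T,1),one); substituting into the 2 remaining equations that mention X2 gives: h(h(1,M,e),cons(N,b),b) =?= h(h(1,b,e),cons(h(h(1,h(cons(b,1),T,1),one),A,e),b),b),  h(one,V,A) =?= h(one,h(V,b,b),cons(h(cons(b,1),T,1),h(1,h(cons(b,1),T,1),one))).
Decompose h/3: h(1,M,e) =?= h(1,b,e),  cons(N,b) =?= cons(h(h(1,h(cons(b,1),T,1),one),A,e),b),  b =?= b.
Decompose h/3: 1 =?= 1,  M =?= b,  e =?= e.
Delete trivial equation 1 =?= 1.
Bind M := b; no other remaining equation mentions M.
Delete trivial equation e =?= e.
Decompose cons/2: N =?= h(h(1,h(cons(b,1),T,1),one),A,e),  b =?= b.
Bind N := h(h(1,h(cons(b,1),T,1),one),A,e); no other remaining equation mentions N.
Delete trivial equation b =?= b.
Delete trivial equation b =?= b.
Decompose h/3: one =?= one,  V =?= h(V,b,b),  A =?= cons(h(cons(b,1),T,1),h(1,h(cons(b,1),T,1),one)).
Delete trivial equation one =?= one.
Occurs check fails: V occurs in h(V,b,b); the equation V =?= h(V,b,b) has no finite solution.

FAIL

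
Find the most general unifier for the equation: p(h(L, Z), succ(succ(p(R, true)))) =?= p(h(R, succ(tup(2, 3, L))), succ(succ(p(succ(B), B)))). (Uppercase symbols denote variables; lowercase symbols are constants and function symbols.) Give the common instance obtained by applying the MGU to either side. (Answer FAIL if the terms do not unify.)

Decompose p/2: h(L, Z) =?= h(R, succ(tup(2, 3, L))),  succ(succ(p(R, true))) =?= succ(succ(p(succ(B), B))).
Decompose h/2: L =?= R,  Z =?= succ(tup(2, 3, L)).
Bind L := R; substituting into the one remaining equation that mentions L gives: Z =?= succ(tup(2, 3, R)).
Bind Z := succ(tup(2, 3, R)); no other remaining equation mentions Z.
Decompose succ/1: succ(p(R, true)) =?= succ(p(succ(B), B)).
Decompose succ/1: p(R, true) =?= p(succ(B), B).
Decompose p/2: R =?= succ(B),  true =?= B.
Bind R := succ(B); no other remaining equation mentions R. Substituting into the earlier bindings gives L := succ(B), Z := succ(tup(2, 3, succ(B))).
Bind B := true. Substituting into the earlier bindings gives L := succ(true), Z := succ(tup(2, 3, succ(true))), R := succ(true).
Applying the MGU to either side gives p(h(succ(true), succ(tup(2, 3, succ(true)))), succ(succ(p(succ(true), true)))).

p(h(succ(true), succ(tup(2, 3, succ(true)))), succ(succ(p(succ(true), true))))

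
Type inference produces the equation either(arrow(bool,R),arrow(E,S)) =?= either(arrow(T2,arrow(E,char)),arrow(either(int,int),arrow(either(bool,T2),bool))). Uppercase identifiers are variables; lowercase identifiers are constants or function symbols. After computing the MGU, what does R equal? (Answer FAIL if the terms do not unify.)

Decompose either/2: arrow(bool,R) =?= arrow(T2,arrow(E,char)),  arrow(E,S) =?= arrow(either(int,int),arrow(either(bool,T2),bool)).
Decompose arrow/2: bool =?= T2,  R =?= arrow(E,char).
Bind T2 := bool; substituting into the one remaining equation that mentions T2 gives: arrow(E,S) =?= arrow(either(int,int),arrow(either(bool,bool),bool)).
Bind R := arrow(E,char); no other remaining equation mentions R.
Decompose arrow/2: E =?= either(int,int),  S =?= arrow(either(bool,bool),bool).
Bind E := either(int,int); no other remaining equation mentions E. Substituting into the earlier binding gives R := arrow(either(int,int),char).
Bind S := arrow(either(bool,bool),bool).
MGU = { T2 := bool, R := arrow(either(int,int),char), E := either(int,int), S := arrow(either(bool,bool),bool) }, so R := arrow(either(int,int),char).

arrow(either(int,int),char)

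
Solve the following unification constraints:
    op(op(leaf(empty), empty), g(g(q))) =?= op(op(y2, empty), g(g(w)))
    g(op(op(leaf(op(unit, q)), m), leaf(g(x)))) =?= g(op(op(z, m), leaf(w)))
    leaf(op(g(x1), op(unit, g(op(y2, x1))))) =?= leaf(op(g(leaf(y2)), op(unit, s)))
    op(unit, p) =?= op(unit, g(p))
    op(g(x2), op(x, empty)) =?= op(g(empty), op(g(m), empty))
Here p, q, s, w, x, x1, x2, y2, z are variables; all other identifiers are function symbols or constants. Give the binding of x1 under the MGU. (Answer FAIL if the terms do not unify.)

Decompose op/2: op(leaf(empty), empty) =?= op(y2, empty),  g(g(q)) =?= g(g(w)).
Decompose op/2: leaf(empty) =?= y2,  empty =?= empty.
Bind y2 := leaf(empty); substituting into the one remaining equation that mentions y2 gives: leaf(op(g(x1), op(unit, g(op(leaf(empty), x1))))) =?= leaf(op(g(leaf(leaf(empty))), op(unit, s))).
Delete trivial equation empty =?= empty.
Decompose g/1: g(q) =?= g(w).
Decompose g/1: q =?= w.
Bind q := w; substituting into the one remaining equation that mentions q gives: g(op(op(leaf(op(unit, w)), m), leaf(g(x)))) =?= g(op(op(z, m), leaf(w))).
Decompose g/1: op(op(leaf(op(unit, w)), m), leaf(g(x))) =?= op(op(z, m), leaf(w)).
Decompose op/2: op(leaf(op(unit, w)), m) =?= op(z, m),  leaf(g(x)) =?= leaf(w).
Decompose op/2: leaf(op(unit, w)) =?= z,  m =?= m.
Bind z := leaf(op(unit, w)); no other remaining equation mentions z.
Delete trivial equation m =?= m.
Decompose leaf/1: g(x) =?= w.
Bind w := g(x); no other remaining equation mentions w. Substituting into the earlier bindings gives q := g(x), z := leaf(op(unit, g(x))).
Decompose leaf/1: op(g(x1), op(unit, g(op(leaf(empty), x1)))) =?= op(g(leaf(leaf(empty))), op(unit, s)).
Decompose op/2: g(x1) =?= g(leaf(leaf(empty))),  op(unit, g(op(leaf(empty), x1))) =?= op(unit, s).
Decompose g/1: x1 =?= leaf(leaf(empty)).
Bind x1 := leaf(leaf(empty)); substituting into the one remaining equation that mentions x1 gives: op(unit, g(op(leaf(empty), leaf(leaf(empty))))) =?= op(unit, s).
Decompose op/2: unit =?= unit,  g(op(leaf(empty), leaf(leaf(empty)))) =?= s.
Delete trivial equation unit =?= unit.
Bind s := g(op(leaf(empty), leaf(leaf(empty)))); no other remaining equation mentions s.
Decompose op/2: unit =?= unit,  p =?= g(p).
Delete trivial equation unit =?= unit.
Occurs check fails: p occurs in g(p); the equation p =?= g(p) has no finite solution.

FAIL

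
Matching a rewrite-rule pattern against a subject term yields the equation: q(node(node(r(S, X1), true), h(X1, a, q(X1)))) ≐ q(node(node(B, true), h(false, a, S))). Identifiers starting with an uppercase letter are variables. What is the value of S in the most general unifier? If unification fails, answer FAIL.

Decompose q/1: node(node(r(S, X1), true), h(X1, a, q(X1))) ≐ node(node(B, true), h(false, a, S)).
Decompose node/2: node(r(S, X1), true) ≐ node(B, true),  h(X1, a, q(X1)) ≐ h(false, a, S).
Decompose node/2: r(S, X1) ≐ B,  true ≐ true.
Bind B := r(S, X1); no other remaining equation mentions B.
Delete trivial equation true ≐ true.
Decompose h/3: X1 ≐ false,  a ≐ a,  q(X1) ≐ S.
Bind X1 := false; substituting into the one remaining equation that mentions X1 gives: q(false) ≐ S. Substituting into the earlier binding gives B := r(S, false).
Delete trivial equation a ≐ a.
Bind S := q(false). Substituting into the earlier binding gives B := r(q(false), false).
MGU = { B ↦ r(q(false), false), X1 ↦ false, S ↦ q(false) }, so S ↦ q(false).

q(false)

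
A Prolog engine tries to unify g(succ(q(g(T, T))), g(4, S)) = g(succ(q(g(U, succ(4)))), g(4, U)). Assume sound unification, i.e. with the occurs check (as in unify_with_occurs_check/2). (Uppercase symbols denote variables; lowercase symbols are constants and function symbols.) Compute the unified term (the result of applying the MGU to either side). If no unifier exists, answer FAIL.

Decompose g/2: succ(q(g(T, T))) = succ(q(g(U, succ(4)))),  g(4, S) = g(4, U).
Decompose succ/1: q(g(T, T)) = q(g(U, succ(4))).
Decompose q/1: g(T, T) = g(U, succ(4)).
Decompose g/2: T = U,  T = succ(4).
Bind T := U; substituting into the one remaining equation that mentions T gives: U = succ(4).
Bind U := succ(4); substituting into the remaining equation gives: g(4, S) = g(4, succ(4)). Substituting into the earlier binding gives T := succ(4).
Decompose g/2: 4 = 4,  S = succ(4).
Delete trivial equation 4 = 4.
Bind S := succ(4).
Applying the MGU to either side gives g(succ(q(g(succ(4), succ(4)))), g(4, succ(4))).

g(succ(q(g(succ(4), succ(4)))), g(4, succ(4)))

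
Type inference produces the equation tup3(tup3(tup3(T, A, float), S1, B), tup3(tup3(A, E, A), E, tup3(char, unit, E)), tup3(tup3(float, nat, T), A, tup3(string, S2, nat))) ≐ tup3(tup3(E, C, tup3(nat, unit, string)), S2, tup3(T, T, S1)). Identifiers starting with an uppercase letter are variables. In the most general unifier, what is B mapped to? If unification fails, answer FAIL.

Decompose tup3/3: tup3(tup3(T, A, float), S1, B) ≐ tup3(E, C, tup3(nat, unit, string)),  tup3(tup3(A, E, A), E, tup3(char, unit, E)) ≐ S2,  tup3(tup3(float, nat, T), A, tup3(string, S2, nat)) ≐ tup3(T, T, S1).
Decompose tup3/3: tup3(T, A, float) ≐ E,  S1 ≐ C,  B ≐ tup3(nat, unit, string).
Bind E := tup3(T, A, float); substituting into the one remaining equation that mentions E gives: tup3(tup3(A, tup3(T, A, float), A), tup3(T, A, float), tup3(char, unit, tup3(T, A, float))) ≐ S2.
Bind S1 := C; substituting into the one remaining equation that mentions S1 gives: tup3(tup3(float, nat, T), A, tup3(string, S2, nat)) ≐ tup3(T, T, C).
Bind B := tup3(nat, unit, string); no other remaining equation mentions B.
Bind S2 := tup3(tup3(A, tup3(T, A, float), A), tup3(T, A, float), tup3(char, unit, tup3(T, A, float))); substituting into the remaining equation gives: tup3(tup3(float, nat, T), A, tup3(string, tup3(tup3(A, tup3(T, A, float), A), tup3(T, A, float), tup3(char, unit, tup3(T, A, float))), nat)) ≐ tup3(T, T, C).
Decompose tup3/3: tup3(float, nat, T) ≐ T,  A ≐ T,  tup3(string, tup3(tup3(A, tup3(T, A, float), A), tup3(T, A, float), tup3(char, unit, tup3(T, A, float))), nat) ≐ C.
Occurs check fails: T occurs in tup3(float, nat, T); the equation T ≐ tup3(float, nat, T) has no finite solution.

FAIL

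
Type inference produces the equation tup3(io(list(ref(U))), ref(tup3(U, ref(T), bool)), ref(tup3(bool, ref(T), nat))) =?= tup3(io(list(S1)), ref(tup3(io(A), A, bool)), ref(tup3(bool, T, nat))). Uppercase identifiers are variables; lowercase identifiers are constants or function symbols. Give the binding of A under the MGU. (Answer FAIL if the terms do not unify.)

Decompose tup3/3: io(list(ref(U))) =?= io(list(S1)),  ref(tup3(U, ref(T), bool)) =?= ref(tup3(io(A), A, bool)),  ref(tup3(bool, ref(T), nat)) =?= ref(tup3(bool, T, nat)).
Decompose io/1: list(ref(U)) =?= list(S1).
Decompose list/1: ref(U) =?= S1.
Bind S1 := ref(U); no other remaining equation mentions S1.
Decompose ref/1: tup3(U, ref(T), bool) =?= tup3(io(A), A, bool).
Decompose tup3/3: U =?= io(A),  ref(T) =?= A,  bool =?= bool.
Bind U := io(A); no other remaining equation mentions U. Substituting into the earlier binding gives S1 := ref(io(A)).
Bind A := ref(T); no other remaining equation mentions A. Substituting into the earlier bindings gives S1 := ref(io(ref(T))), U := io(ref(T)).
Delete trivial equation bool =?= bool.
Decompose ref/1: tup3(bool, ref(T), nat) =?= tup3(bool, T, nat).
Decompose tup3/3: bool =?= bool,  ref(T) =?= T,  nat =?= nat.
Delete trivial equation bool =?= bool.
Occurs check fails: T occurs in ref(T); the equation T =?= ref(T) has no finite solution.

FAIL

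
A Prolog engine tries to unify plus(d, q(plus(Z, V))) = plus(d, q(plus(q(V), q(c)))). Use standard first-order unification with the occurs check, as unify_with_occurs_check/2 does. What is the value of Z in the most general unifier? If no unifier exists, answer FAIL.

Decompose plus/2: d = d,  q(plus(Z, V)) = q(plus(q(V), q(c))).
Delete trivial equation d = d.
Decompose q/1: plus(Z, V) = plus(q(V), q(c)).
Decompose plus/2: Z = q(V),  V = q(c).
Bind Z := q(V); no other remaining equation mentions Z.
Bind V := q(c). Substituting into the earlier binding gives Z := q(q(c)).
MGU = { Z ↦ q(q(c)), V ↦ q(c) }, so Z ↦ q(q(c)).

q(q(c))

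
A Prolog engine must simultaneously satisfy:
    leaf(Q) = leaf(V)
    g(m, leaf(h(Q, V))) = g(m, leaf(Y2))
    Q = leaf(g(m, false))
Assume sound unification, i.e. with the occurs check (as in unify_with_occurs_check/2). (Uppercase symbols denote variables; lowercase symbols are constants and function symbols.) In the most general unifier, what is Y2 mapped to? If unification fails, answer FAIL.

h(leaf(g(m, false)), leaf(g(m, false)))

Decompose leaf/1: Q = V.
Bind Q := V; substituting into the remaining equations gives: g(m, leaf(h(V, V))) = g(m, leaf(Y2)),  V = leaf(g(m, false)).
Decompose g/2: m = m,  leaf(h(V, V)) = leaf(Y2).
Delete trivial equation m = m.
Decompose leaf/1: h(V, V) = Y2.
Bind Y2 := h(V, V); no other remaining equation mentions Y2.
Bind V := leaf(g(m, false)). Substituting into the earlier bindings gives Q := leaf(g(m, false)), Y2 := h(leaf(g(m, false)), leaf(g(m, false))).
MGU = { Q -> leaf(g(m, false)), Y2 -> h(leaf(g(m, false)), leaf(g(m, false))), V -> leaf(g(m, false)) }, so Y2 -> h(leaf(g(m, false)), leaf(g(m, false))).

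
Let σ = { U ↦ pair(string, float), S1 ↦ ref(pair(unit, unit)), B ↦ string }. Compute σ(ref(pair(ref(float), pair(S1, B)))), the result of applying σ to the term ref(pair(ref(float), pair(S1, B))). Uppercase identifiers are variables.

Replace each occurrence of S1 with ref(pair(unit, unit)).
Replace each occurrence of B with string.
Result: ref(pair(ref(float), pair(ref(pair(unit, unit)), string))).

ref(pair(ref(float), pair(ref(pair(unit, unit)), string)))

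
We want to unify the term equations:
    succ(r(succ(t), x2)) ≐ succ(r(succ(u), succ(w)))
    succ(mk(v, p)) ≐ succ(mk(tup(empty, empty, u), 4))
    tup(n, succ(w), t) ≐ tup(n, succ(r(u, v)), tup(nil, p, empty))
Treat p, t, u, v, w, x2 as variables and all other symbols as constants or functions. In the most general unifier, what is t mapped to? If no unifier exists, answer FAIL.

tup(nil, 4, empty)

Decompose succ/1: r(succ(t), x2) ≐ r(succ(u), succ(w)).
Decompose r/2: succ(t) ≐ succ(u),  x2 ≐ succ(w).
Decompose succ/1: t ≐ u.
Bind t := u; substituting into the one remaining equation that mentions t gives: tup(n, succ(w), u) ≐ tup(n, succ(r(u, v)), tup(nil, p, empty)).
Bind x2 := succ(w); no other remaining equation mentions x2.
Decompose succ/1: mk(v, p) ≐ mk(tup(empty, empty, u), 4).
Decompose mk/2: v ≐ tup(empty, empty, u),  p ≐ 4.
Bind v := tup(empty, empty, u); substituting into the one remaining equation that mentions v gives: tup(n, succ(w), u) ≐ tup(n, succ(r(u, tup(empty, empty, u))), tup(nil, p, empty)).
Bind p := 4; substituting into the remaining equation gives: tup(n, succ(w), u) ≐ tup(n, succ(r(u, tup(empty, empty, u))), tup(nil, 4, empty)).
Decompose tup/3: n ≐ n,  succ(w) ≐ succ(r(u, tup(empty, empty, u))),  u ≐ tup(nil, 4, empty).
Delete trivial equation n ≐ n.
Decompose succ/1: w ≐ r(u, tup(empty, empty, u)).
Bind w := r(u, tup(empty, empty, u)); no other remaining equation mentions w. Substituting into the earlier binding gives x2 := succ(r(u, tup(empty, empty, u))).
Bind u := tup(nil, 4, empty). Substituting into the earlier bindings gives t := tup(nil, 4, empty), x2 := succ(r(tup(nil, 4, empty), tup(empty, empty, tup(nil, 4, empty)))), v := tup(empty, empty, tup(nil, 4, empty)), w := r(tup(nil, 4, empty), tup(empty, empty, tup(nil, 4, empty))).
MGU = { t := tup(nil, 4, empty), x2 := succ(r(tup(nil, 4, empty), tup(empty, empty, tup(nil, 4, empty)))), v := tup(empty, empty, tup(nil, 4, empty)), p := 4, w := r(tup(nil, 4, empty), tup(empty, empty, tup(nil, 4, empty))), u := tup(nil, 4, empty) }, so t := tup(nil, 4, empty).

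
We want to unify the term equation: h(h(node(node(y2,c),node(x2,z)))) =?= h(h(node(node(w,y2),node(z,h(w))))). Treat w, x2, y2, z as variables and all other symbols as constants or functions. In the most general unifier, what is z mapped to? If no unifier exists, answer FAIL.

Decompose h/1: h(node(node(y2,c),node(x2,z))) =?= h(node(node(w,y2),node(z,h(w)))).
Decompose h/1: node(node(y2,c),node(x2,z)) =?= node(node(w,y2),node(z,h(w))).
Decompose node/2: node(y2,c) =?= node(w,y2),  node(x2,z) =?= node(z,h(w)).
Decompose node/2: y2 =?= w,  c =?= y2.
Bind y2 := w; substituting into the one remaining equation that mentions y2 gives: c =?= w.
Bind w := c; substituting into the remaining equation gives: node(x2,z) =?= node(z,h(c)). Substituting into the earlier binding gives y2 := c.
Decompose node/2: x2 =?= z,  z =?= h(c).
Bind x2 := z; no other remaining equation mentions x2.
Bind z := h(c). Substituting into the earlier binding gives x2 := h(c).
MGU = { y2 -> c, w -> c, x2 -> h(c), z -> h(c) }, so z -> h(c).

h(c)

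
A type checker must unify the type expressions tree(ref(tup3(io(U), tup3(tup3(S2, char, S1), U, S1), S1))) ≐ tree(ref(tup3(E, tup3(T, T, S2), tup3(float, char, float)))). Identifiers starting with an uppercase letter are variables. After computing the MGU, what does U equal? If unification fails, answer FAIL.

tup3(tup3(float, char, float), char, tup3(float, char, float))

Decompose tree/1: ref(tup3(io(U), tup3(tup3(S2, char, S1), U, S1), S1)) ≐ ref(tup3(E, tup3(T, T, S2), tup3(float, char, float))).
Decompose ref/1: tup3(io(U), tup3(tup3(S2, char, S1), U, S1), S1) ≐ tup3(E, tup3(T, T, S2), tup3(float, char, float)).
Decompose tup3/3: io(U) ≐ E,  tup3(tup3(S2, char, S1), U, S1) ≐ tup3(T, T, S2),  S1 ≐ tup3(float, char, float).
Bind E := io(U); no other remaining equation mentions E.
Decompose tup3/3: tup3(S2, char, S1) ≐ T,  U ≐ T,  S1 ≐ S2.
Bind T := tup3(S2, char, S1); substituting into the one remaining equation that mentions T gives: U ≐ tup3(S2, char, S1).
Bind U := tup3(S2, char, S1); no other remaining equation mentions U. Substituting into the earlier binding gives E := io(tup3(S2, char, S1)).
Bind S1 := S2; substituting into the remaining equation gives: S2 ≐ tup3(float, char, float). Substituting into the earlier bindings gives E := io(tup3(S2, char, S2)), T := tup3(S2, char, S2), U := tup3(S2, char, S2).
Bind S2 := tup3(float, char, float). Substituting into the earlier bindings gives E := io(tup3(tup3(float, char, float), char, tup3(float, char, float))), T := tup3(tup3(float, char, float), char, tup3(float, char, float)), U := tup3(tup3(float, char, float), char, tup3(float, char, float)), S1 := tup3(float, char, float).
MGU = { E ↦ io(tup3(tup3(float, char, float), char, tup3(float, char, float))), T ↦ tup3(tup3(float, char, float), char, tup3(float, char, float)), U ↦ tup3(tup3(float, char, float), char, tup3(float, char, float)), S1 ↦ tup3(float, char, float), S2 ↦ tup3(float, char, float) }, so U ↦ tup3(tup3(float, char, float), char, tup3(float, char, float)).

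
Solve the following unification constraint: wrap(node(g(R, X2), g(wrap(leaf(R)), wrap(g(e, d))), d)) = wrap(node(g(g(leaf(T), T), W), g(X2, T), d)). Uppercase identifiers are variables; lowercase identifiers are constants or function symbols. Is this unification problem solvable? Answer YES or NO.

YES

Decompose wrap/1: node(g(R, X2), g(wrap(leaf(R)), wrap(g(e, d))), d) = node(g(g(leaf(T), T), W), g(X2, T), d).
Decompose node/3: g(R, X2) = g(g(leaf(T), T), W),  g(wrap(leaf(R)), wrap(g(e, d))) = g(X2, T),  d = d.
Decompose g/2: R = g(leaf(T), T),  X2 = W.
Bind R := g(leaf(T), T); substituting into the one remaining equation that mentions R gives: g(wrap(leaf(g(leaf(T), T))), wrap(g(e, d))) = g(X2, T).
Bind X2 := W; substituting into the one remaining equation that mentions X2 gives: g(wrap(leaf(g(leaf(T), T))), wrap(g(e, d))) = g(W, T).
Decompose g/2: wrap(leaf(g(leaf(T), T))) = W,  wrap(g(e, d)) = T.
Bind W := wrap(leaf(g(leaf(T), T))); no other remaining equation mentions W. Substituting into the earlier binding gives X2 := wrap(leaf(g(leaf(T), T))).
Bind T := wrap(g(e, d)); no other remaining equation mentions T. Substituting into the earlier bindings gives R := g(leaf(wrap(g(e, d))), wrap(g(e, d))), X2 := wrap(leaf(g(leaf(wrap(g(e, d))), wrap(g(e, d))))), W := wrap(leaf(g(leaf(wrap(g(e, d))), wrap(g(e, d))))).
Delete trivial equation d = d.
No equations remain and no clash or occurs-check failure arose, so a unifier exists.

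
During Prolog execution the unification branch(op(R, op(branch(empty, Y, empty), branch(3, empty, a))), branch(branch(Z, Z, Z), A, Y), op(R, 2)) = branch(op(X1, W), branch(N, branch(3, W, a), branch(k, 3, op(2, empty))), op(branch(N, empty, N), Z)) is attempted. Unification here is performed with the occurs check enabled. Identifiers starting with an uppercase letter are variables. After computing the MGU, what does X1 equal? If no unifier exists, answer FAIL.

Decompose branch/3: op(R, op(branch(empty, Y, empty), branch(3, empty, a))) = op(X1, W),  branch(branch(Z, Z, Z), A, Y) = branch(N, branch(3, W, a), branch(k, 3, op(2, empty))),  op(R, 2) = op(branch(N, empty, N), Z).
Decompose op/2: R = X1,  op(branch(empty, Y, empty), branch(3, empty, a)) = W.
Bind R := X1; substituting into the one remaining equation that mentions R gives: op(X1, 2) = op(branch(N, empty, N), Z).
Bind W := op(branch(empty, Y, empty), branch(3, empty, a)); substituting into the one remaining equation that mentions W gives: branch(branch(Z, Z, Z), A, Y) = branch(N, branch(3, op(branch(empty, Y, empty), branch(3, empty, a)), a), branch(k, 3, op(2, empty))).
Decompose branch/3: branch(Z, Z, Z) = N,  A = branch(3, op(branch(empty, Y, empty), branch(3, empty, a)), a),  Y = branch(k, 3, op(2, empty)).
Bind N := branch(Z, Z, Z); substituting into the one remaining equation that mentions N gives: op(X1, 2) = op(branch(branch(Z, Z, Z), empty, branch(Z, Z, Z)), Z).
Bind A := branch(3, op(branch(empty, Y, empty), branch(3, empty, a)), a); no other remaining equation mentions A.
Bind Y := branch(k, 3, op(2, empty)); no other remaining equation mentions Y. Substituting into the earlier bindings gives W := op(branch(empty, branch(k, 3, op(2, empty)), empty), branch(3, empty, a)), A := branch(3, op(branch(empty, branch(k, 3, op(2, empty)), empty), branch(3, empty, a)), a).
Decompose op/2: X1 = branch(branch(Z, Z, Z), empty, branch(Z, Z, Z)),  2 = Z.
Bind X1 := branch(branch(Z, Z, Z), empty, branch(Z, Z, Z)); no other remaining equation mentions X1. Substituting into the earlier binding gives R := branch(branch(Z, Z, Z), empty, branch(Z, Z, Z)).
Bind Z := 2. Substituting into the earlier bindings gives R := branch(branch(2, 2, 2), empty, branch(2, 2, 2)), N := branch(2, 2, 2), X1 := branch(branch(2, 2, 2), empty, branch(2, 2, 2)).
MGU = { R = branch(branch(2, 2, 2), empty, branch(2, 2, 2)), W = op(branch(empty, branch(k, 3, op(2, empty)), empty), branch(3, empty, a)), N = branch(2, 2, 2), A = branch(3, op(branch(empty, branch(k, 3, op(2, empty)), empty), branch(3, empty, a)), a), Y = branch(k, 3, op(2, empty)), X1 = branch(branch(2, 2, 2), empty, branch(2, 2, 2)), Z = 2 }, so X1 = branch(branch(2, 2, 2), empty, branch(2, 2, 2)).

branch(branch(2, 2, 2), empty, branch(2, 2, 2))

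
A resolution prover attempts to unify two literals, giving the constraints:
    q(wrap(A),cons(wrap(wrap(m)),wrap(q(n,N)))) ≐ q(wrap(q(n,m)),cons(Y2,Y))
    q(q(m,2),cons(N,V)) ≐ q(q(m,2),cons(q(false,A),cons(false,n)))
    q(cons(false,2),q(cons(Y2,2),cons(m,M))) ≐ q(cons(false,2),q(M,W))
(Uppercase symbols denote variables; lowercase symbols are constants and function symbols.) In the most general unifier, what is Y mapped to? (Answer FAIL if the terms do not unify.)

Decompose q/2: wrap(A) ≐ wrap(q(n,m)),  cons(wrap(wrap(m)),wrap(q(n,N))) ≐ cons(Y2,Y).
Decompose wrap/1: A ≐ q(n,m).
Bind A := q(n,m); substituting into the one remaining equation that mentions A gives: q(q(m,2),cons(N,V)) ≐ q(q(m,2),cons(q(false,q(n,m)),cons(false,n))).
Decompose cons/2: wrap(wrap(m)) ≐ Y2,  wrap(q(n,N)) ≐ Y.
Bind Y2 := wrap(wrap(m)); substituting into the one remaining equation that mentions Y2 gives: q(cons(false,2),q(cons(wrap(wrap(m)),2),cons(m,M))) ≐ q(cons(false,2),q(M,W)).
Bind Y := wrap(q(n,N)); no other remaining equation mentions Y.
Decompose q/2: q(m,2) ≐ q(m,2),  cons(N,V) ≐ cons(q(false,q(n,m)),cons(false,n)).
Delete trivial equation q(m,2) ≐ q(m,2).
Decompose cons/2: N ≐ q(false,q(n,m)),  V ≐ cons(false,n).
Bind N := q(false,q(n,m)); no other remaining equation mentions N. Substituting into the earlier binding gives Y := wrap(q(n,q(false,q(n,m)))).
Bind V := cons(false,n); no other remaining equation mentions V.
Decompose q/2: cons(false,2) ≐ cons(false,2),  q(cons(wrap(wrap(m)),2),cons(m,M)) ≐ q(M,W).
Delete trivial equation cons(false,2) ≐ cons(false,2).
Decompose q/2: cons(wrap(wrap(m)),2) ≐ M,  cons(m,M) ≐ W.
Bind M := cons(wrap(wrap(m)),2); substituting into the remaining equation gives: cons(m,cons(wrap(wrap(m)),2)) ≐ W.
Bind W := cons(m,cons(wrap(wrap(m)),2)).
MGU = { A := q(n,m), Y2 := wrap(wrap(m)), Y := wrap(q(n,q(false,q(n,m)))), N := q(false,q(n,m)), V := cons(false,n), M := cons(wrap(wrap(m)),2), W := cons(m,cons(wrap(wrap(m)),2)) }, so Y := wrap(q(n,q(false,q(n,m)))).

wrap(q(n,q(false,q(n,m))))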